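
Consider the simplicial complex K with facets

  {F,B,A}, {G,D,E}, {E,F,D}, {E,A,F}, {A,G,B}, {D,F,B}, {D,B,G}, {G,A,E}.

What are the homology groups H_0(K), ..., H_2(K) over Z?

H_0 = Z,  H_1 = 0,  H_2 = Z.

Take the total order A < B < D < E < F < G on the vertex set. Then K (dimension 2) consists of the simplices:

  0-simplices (6): A, B, D, E, F, G
  1-simplices (12): AB, AE, AF, AG, BD, BF, BG, DE, DF, DG, EF, EG
  2-simplices (8): ABF, ABG, AEF, AEG, BDF, BDG, DEF, DEG

Hence C_0 ≅ Z^6, C_1 ≅ Z^12, C_2 ≅ Z^8.

∂_1: C_1 → C_0 sends each edge [p,q] (with p < q) to q − p. For instance
  ∂DE = E − D.
This gives a 6×12 integer matrix of rank 5; reducing to Smith normal form yields diagonal entries (1,1,1,1,1).

Boundary ∂_2: C_2 → C_1 acts by ∂[p,q,r] = [q,r] − [p,r] + [p,q]. For instance
  ∂BDF = DF − BF + BD,
  ∂ABF = BF − AF + AB.
The resulting 12×8 matrix has rank 7, and its Smith normal form has invariant factors (1,1,1,1,1,1,1).

From H_k ≅ ker(∂_k) / im(∂_{k+1}) we obtain:

  H_0: rank C_0 − rank ∂_1 = 6 − 5 = 1, and the invariant factors of ∂_1 are all 1, so H_0 = Z.
  H_1: rank ker ∂_1 − rank ∂_2 = (12 − 5) − 7 = 0, and the invariant factors of ∂_2 are all 1, so H_1 = 0.
  H_2: rank ker ∂_2 − rank ∂_3 = (8 − 7) − 0 = 1, and there is no ∂_3, so H_2 = Z.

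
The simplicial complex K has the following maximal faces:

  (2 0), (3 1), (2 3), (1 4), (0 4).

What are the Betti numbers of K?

b_0 = 1, b_1 = 1.

Take the total order 0 < 1 < 2 < 3 < 4 on the vertex set. Then K (dimension 1) consists of the simplices:

  0-simplices (5): [0], [1], [2], [3], [4]
  1-simplices (5): [0,2], [0,4], [1,3], [1,4], [2,3]

so the chain groups are C_0 ≅ Z^5, C_1 ≅ Z^5.

Boundary ∂_1: C_1 → C_0 is given by ∂[p,q] = [q] − [p].
The 5×5 boundary matrix has rank 4 and Smith normal form diag(1,1,1,1).

Now H_k = ker ∂_k / im ∂_{k+1}, so:

  H_0: rank C_0 − rank ∂_1 = 5 − 4 = 1, and the invariant factors of ∂_1 are all 1, so H_0 = Z.
  H_1: rank ker ∂_1 − rank ∂_2 = (5 − 4) − 0 = 1, and there is no ∂_2, so H_1 = Z.

(K is a triangulation of the circle S^1.)

Hence the Betti numbers are b_0 = 1, b_1 = 1.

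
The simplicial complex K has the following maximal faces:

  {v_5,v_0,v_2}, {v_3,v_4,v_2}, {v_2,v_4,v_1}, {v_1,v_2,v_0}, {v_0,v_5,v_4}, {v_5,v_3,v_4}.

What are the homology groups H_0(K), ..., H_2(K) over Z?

H_0 ≅ Z,  H_1 ≅ Z,  H_2 = 0.

We work with the vertex ordering v_0 < v_1 < v_2 < v_3 < v_4 < v_5. The simplices of K, each written with vertices in increasing order, are:

  0-simplices (6): [v_0], [v_1], [v_2], [v_3], [v_4], [v_5]
  1-simplices (12): [v_0,v_1], [v_0,v_2], [v_0,v_4], [v_0,v_5], [v_1,v_2], [v_1,v_4], [v_2,v_3], [v_2,v_4], [v_2,v_5], [v_3,v_4], [v_3,v_5], [v_4,v_5]
  2-simplices (6): [v_0,v_1,v_2], [v_0,v_2,v_5], [v_0,v_4,v_5], [v_1,v_2,v_4], [v_2,v_3,v_4], [v_3,v_4,v_5]

giving chain groups C_0 ≅ Z^6, C_1 ≅ Z^12, C_2 ≅ Z^6.

The boundary map ∂_1: C_1 → C_0 sends each edge [p,q] (with p < q) to q − p.
This gives a 6×12 integer matrix of rank 5; reducing to Smith normal form yields diagonal entries (1,1,1,1,1).

Boundary ∂_2: C_2 → C_1 maps a triangle to the signed sum of its edges. For instance
  ∂[v_3,v_4,v_5] = [v_4,v_5] − [v_3,v_5] + [v_3,v_4],
  ∂[v_2,v_3,v_4] = [v_3,v_4] − [v_2,v_4] + [v_2,v_3].
The 12×6 boundary matrix has rank 6 and Smith normal form diag(1,1,1,1,1,1).

Computing H_k = (kernel of ∂_k) / (image of ∂_{k+1}):

  H_0: rank C_0 − rank ∂_1 = 6 − 5 = 1, and the invariant factors of ∂_1 are all 1, so H_0 = Z.
  H_1: rank ker ∂_1 − rank ∂_2 = (12 − 5) − 6 = 1, and the invariant factors of ∂_2 are all 1, so H_1 = Z.
  H_2: rank ker ∂_2 − rank ∂_3 = (6 − 6) − 0 = 0, and there is no ∂_3, so H_2 = 0.

(K is a triangulation of the cylinder S^1 x I.)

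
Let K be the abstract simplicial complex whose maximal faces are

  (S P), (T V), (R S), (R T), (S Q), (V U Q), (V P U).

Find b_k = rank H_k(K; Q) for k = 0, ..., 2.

b_0 = 1, b_1 = 2, b_2 = 0.

We work with the vertex ordering P < Q < R < S < T < U < V. The simplices of K, each written with vertices in increasing order, are:

  0-simplices (7): P, Q, R, S, T, U, V
  1-simplices (10): PS, PU, PV, QS, QU, QV, RS, RT, TV, UV
  2-simplices (2): PUV, QUV

giving chain groups C_0 ≅ Z^7, C_1 ≅ Z^10, C_2 ≅ Z^2.

The boundary map ∂_1: C_1 → C_0 sends each edge [p,q] (with p < q) to q − p.
As a 7×10 matrix over Z this has rank 6, with invariant factors (1,1,1,1,1,1).

∂_2: C_2 → C_1 maps a triangle to the signed sum of its edges. For instance
  ∂QUV = UV − QV + QU,
  ∂PUV = UV − PV + PU.
The 10×2 boundary matrix has rank 2 and Smith normal form diag(1,1).

Now H_k = ker ∂_k / im ∂_{k+1}, so:

  H_0: rank C_0 − rank ∂_1 = 7 − 6 = 1, and the invariant factors of ∂_1 are all 1, so H_0 ≅ Z.
  H_1: rank ker ∂_1 − rank ∂_2 = (10 − 6) − 2 = 2, and the invariant factors of ∂_2 are all 1, so H_1 ≅ Z^2.
  H_2: rank ker ∂_2 − rank ∂_3 = (2 − 2) − 0 = 0, and there is no ∂_3, so H_2 ≅ 0.

Hence the Betti numbers are b_0 = 1, b_1 = 2, b_2 = 0.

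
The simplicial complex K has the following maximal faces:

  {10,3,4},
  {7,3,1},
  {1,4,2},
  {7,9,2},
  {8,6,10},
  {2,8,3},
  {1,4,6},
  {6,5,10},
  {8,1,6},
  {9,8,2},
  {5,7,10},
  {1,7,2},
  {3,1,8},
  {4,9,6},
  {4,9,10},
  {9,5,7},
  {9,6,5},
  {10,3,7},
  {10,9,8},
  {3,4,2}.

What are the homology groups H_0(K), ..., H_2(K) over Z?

H_0 = Z,  H_1 = Z ⊕ Z/2Z,  H_2 = 0.

We work with the vertex ordering 1 < 2 < 3 < 4 < 5 < 6 < 7 < 8 < 9 < 10. The simplices of K, each written with vertices in increasing order, are:

  0-simplices (10): [1], [2], [3], [4], [5], [6], [7], [8], [9], [10]
  1-simplices (30): (30 of them)
  2-simplices (20): (20 of them)

Hence C_0 ≅ Z^10, C_1 ≅ Z^30, C_2 ≅ Z^20.

Boundary ∂_1: C_1 → C_0 is given by ∂[p,q] = [q] − [p]. For instance
  ∂[3,8] = [8] − [3].
The resulting 10×30 matrix has rank 9, and its Smith normal form has invariant factors (1,1,1,1,1,1,1,1,1).

∂_2: C_2 → C_1 acts by ∂[p,q,r] = [q,r] − [p,r] + [p,q]. For instance
  ∂[1,2,7] = [2,7] − [1,7] + [1,2],
  ∂[1,2,4] = [2,4] − [1,4] + [1,2].
As a 30×20 matrix over Z this has rank 20, with invariant factors (1,1,1,1,1,1,1,1,1,1,1,1,1,1,1,1,1,1,1,2).

Now H_k = ker ∂_k / im ∂_{k+1}, so:

  H_0: rank C_0 − rank ∂_1 = 10 − 9 = 1, and the invariant factors of ∂_1 are all 1, so H_0 ≅ Z.
  H_1: rank ker ∂_1 − rank ∂_2 = (30 − 9) − 20 = 1, and ∂_2 has invariant factor 2 > 1, so H_1 ≅ Z ⊕ Z/2Z.
  H_2: rank ker ∂_2 − rank ∂_3 = (20 − 20) − 0 = 0, and there is no ∂_3, so H_2 ≅ 0.

(K is a triangulation of the Klein bottle.)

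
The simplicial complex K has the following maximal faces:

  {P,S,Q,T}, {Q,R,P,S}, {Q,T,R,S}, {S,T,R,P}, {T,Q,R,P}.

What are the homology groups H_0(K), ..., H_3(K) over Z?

Order the vertices as P < Q < R < S < T. Listing each simplex with vertices in this order, K has dimension 3 with simplices:

  0-simplices (5): P, Q, R, S, T
  1-simplices (10): PQ, PR, PS, PT, QR, QS, QT, RS, RT, ST
  2-simplices (10): PQR, PQS, PQT, PRS, PRT, PST, QRS, QRT, QST, RST
  3-simplices (5): PQRS, PQRT, PQST, PRST, QRST

Hence C_0 ≅ Z^5, C_1 ≅ Z^10, C_2 ≅ Z^10, C_3 ≅ Z^5.

The boundary map ∂_1: C_1 → C_0 maps an edge to its endpoints' difference, ∂[p,q] = q − p. For instance
  ∂QR = R − Q.
The resulting 5×10 matrix has rank 4, and its Smith normal form has invariant factors (1,1,1,1).

∂_2: C_2 → C_1 acts by ∂[p,q,r] = [q,r] − [p,r] + [p,q]. For instance
  ∂PST = ST − PT + PS,
  ∂PRT = RT − PT + PR.
The resulting 10×10 matrix has rank 6, and its Smith normal form has invariant factors (1,1,1,1,1,1).

Boundary ∂_3: C_3 → C_2 sends each 3-simplex σ to the alternating sum Σ_i (−1)^i (σ with its i-th vertex removed). For instance
  ∂PQRS = QRS − PRS + PQS − PQR,
  ∂QRST = RST − QST + QRT − QRS.
As a 10×5 matrix over Z this has rank 4, with invariant factors (1,1,1,1).

From H_k ≅ ker(∂_k) / im(∂_{k+1}) we obtain:

  H_0: rank C_0 − rank ∂_1 = 5 − 4 = 1, and the invariant factors of ∂_1 are all 1, so H_0 = Z.
  H_1: rank ker ∂_1 − rank ∂_2 = (10 − 4) − 6 = 0, and the invariant factors of ∂_2 are all 1, so H_1 = 0.
  H_2: rank ker ∂_2 − rank ∂_3 = (10 − 6) − 4 = 0, and the invariant factors of ∂_3 are all 1, so H_2 = 0.
  H_3: rank ker ∂_3 − rank ∂_4 = (5 − 4) − 0 = 1, and there is no ∂_4, so H_3 = Z.

As a check, the Euler characteristic is 5 − 10 + 10 − 5 = 0, which agrees with 1 − 0 + 0 − 1 = 0.

H_0 ≅ Z,  H_1 = 0,  H_2 = 0,  H_3 ≅ Z.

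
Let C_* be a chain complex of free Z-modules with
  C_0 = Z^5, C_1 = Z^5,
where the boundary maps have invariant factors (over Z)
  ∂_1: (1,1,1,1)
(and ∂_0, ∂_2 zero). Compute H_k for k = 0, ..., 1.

H_0: b_0 = 5 − 0 − 4 = 1; torsion from ∂_1 factors > 1: none. So H_0 = Z.
H_1: b_1 = 5 − 4 − 0 = 1; torsion from ∂_2 factors > 1: none. So H_1 = Z.

H_0 = Z,  H_1 = Z.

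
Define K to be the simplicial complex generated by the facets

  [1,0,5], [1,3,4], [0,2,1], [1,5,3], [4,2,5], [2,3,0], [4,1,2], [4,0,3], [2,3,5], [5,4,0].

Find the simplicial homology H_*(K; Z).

Take the total order 0 < 1 < 2 < 3 < 4 < 5 on the vertex set. Then K (dimension 2) consists of the simplices:

  0-simplices (6): [0], [1], [2], [3], [4], [5]
  1-simplices (15): [0,1], [0,2], [0,3], [0,4], [0,5], [1,2], [1,3], [1,4], [1,5], [2,3], [2,4], [2,5], [3,4], [3,5], [4,5]
  2-simplices (10): [0,1,2], [0,1,5], [0,2,3], [0,3,4], [0,4,5], [1,2,4], [1,3,4], [1,3,5], [2,3,5], [2,4,5]

so the chain groups are C_0 ≅ Z^6, C_1 ≅ Z^15, C_2 ≅ Z^10.

∂_1: C_1 → C_0 sends each edge [p,q] (with p < q) to q − p.
As a 6×15 matrix over Z this has rank 5, with invariant factors (1,1,1,1,1).

∂_2: C_2 → C_1 acts by ∂[p,q,r] = [q,r] − [p,r] + [p,q]. For instance
  ∂[2,4,5] = [4,5] − [2,5] + [2,4],
  ∂[1,2,4] = [2,4] − [1,4] + [1,2].
This gives a 15×10 integer matrix of rank 10; reducing to Smith normal form yields diagonal entries (1,1,1,1,1,1,1,1,1,2).

Reading off H_k = ker ∂_k / im ∂_{k+1}:

  H_0: rank C_0 − rank ∂_1 = 6 − 5 = 1, and the invariant factors of ∂_1 are all 1, so H_0 = Z.
  H_1: rank ker ∂_1 − rank ∂_2 = (15 − 5) − 10 = 0, and ∂_2 has invariant factor 2 > 1, so H_1 = Z/2Z.
  H_2: rank ker ∂_2 − rank ∂_3 = (10 − 10) − 0 = 0, and there is no ∂_3, so H_2 = 0.

(K is a triangulation of the real projective plane RP^2.)

H_0 ≅ Z,  H_1 ≅ Z/2Z,  H_2 = 0.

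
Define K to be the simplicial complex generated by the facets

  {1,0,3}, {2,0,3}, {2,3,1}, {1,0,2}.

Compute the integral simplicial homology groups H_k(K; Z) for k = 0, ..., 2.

H_0 ≅ Z,  H_1 = 0,  H_2 ≅ Z.

Take the total order 0 < 1 < 2 < 3 on the vertex set. Then K (dimension 2) consists of the simplices:

  0-simplices (4): [0], [1], [2], [3]
  1-simplices (6): [0,1], [0,2], [0,3], [1,2], [1,3], [2,3]
  2-simplices (4): [0,1,2], [0,1,3], [0,2,3], [1,2,3]

Hence C_0 ≅ Z^4, C_1 ≅ Z^6, C_2 ≅ Z^4.

∂_1: C_1 → C_0 maps an edge to its endpoints' difference, ∂[p,q] = q − p. For instance
  ∂[0,3] = [3] − [0].
As a 4×6 matrix over Z this has rank 3, with invariant factors (1,1,1).

Boundary ∂_2: C_2 → C_1 sends each 2-simplex [p,q,r] to [q,r] − [p,r] + [p,q]. For instance
  ∂[0,1,3] = [1,3] − [0,3] + [0,1],
  ∂[0,2,3] = [2,3] − [0,3] + [0,2].
As a 6×4 matrix over Z this has rank 3, with invariant factors (1,1,1).

Computing H_k = (kernel of ∂_k) / (image of ∂_{k+1}):

  H_0: rank C_0 − rank ∂_1 = 4 − 3 = 1, and the invariant factors of ∂_1 are all 1, so H_0 ≅ Z.
  H_1: rank ker ∂_1 − rank ∂_2 = (6 − 3) − 3 = 0, and the invariant factors of ∂_2 are all 1, so H_1 ≅ 0.
  H_2: rank ker ∂_2 − rank ∂_3 = (4 − 3) − 0 = 1, and there is no ∂_3, so H_2 ≅ Z.

(K is a triangulation of the 2-sphere S^2.)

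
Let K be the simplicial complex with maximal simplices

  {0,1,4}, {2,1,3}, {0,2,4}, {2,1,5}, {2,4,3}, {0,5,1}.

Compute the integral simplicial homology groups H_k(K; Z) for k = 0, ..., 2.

Take the total order 0 < 1 < 2 < 3 < 4 < 5 on the vertex set. Then K (dimension 2) consists of the simplices:

  0-simplices (6): [0], [1], [2], [3], [4], [5]
  1-simplices (12): [0,1], [0,2], [0,4], [0,5], [1,2], [1,3], [1,4], [1,5], [2,3], [2,4], [2,5], [3,4]
  2-simplices (6): [0,1,4], [0,1,5], [0,2,4], [1,2,3], [1,2,5], [2,3,4]

so the chain groups are C_0 ≅ Z^6, C_1 ≅ Z^12, C_2 ≅ Z^6.

∂_1: C_1 → C_0 maps an edge to its endpoints' difference, ∂[p,q] = q − p. For instance
  ∂[2,5] = [5] − [2].
The resulting 6×12 matrix has rank 5, and its Smith normal form has invariant factors (1,1,1,1,1).

Boundary ∂_2: C_2 → C_1 acts by ∂[p,q,r] = [q,r] − [p,r] + [p,q]. For instance
  ∂[1,2,3] = [2,3] − [1,3] + [1,2],
  ∂[0,1,4] = [1,4] − [0,4] + [0,1].
The 12×6 boundary matrix has rank 6 and Smith normal form diag(1,1,1,1,1,1).

Reading off H_k = ker ∂_k / im ∂_{k+1}:

  H_0: rank C_0 − rank ∂_1 = 6 − 5 = 1, and the invariant factors of ∂_1 are all 1, so H_0 = Z.
  H_1: rank ker ∂_1 − rank ∂_2 = (12 − 5) − 6 = 1, and the invariant factors of ∂_2 are all 1, so H_1 = Z.
  H_2: rank ker ∂_2 − rank ∂_3 = (6 − 6) − 0 = 0, and there is no ∂_3, so H_2 = 0.

As a check, the Euler characteristic is 6 − 12 + 6 = 0, which agrees with 1 − 1 + 0 = 0.

H_0 ≅ Z,  H_1 ≅ Z,  H_2 = 0.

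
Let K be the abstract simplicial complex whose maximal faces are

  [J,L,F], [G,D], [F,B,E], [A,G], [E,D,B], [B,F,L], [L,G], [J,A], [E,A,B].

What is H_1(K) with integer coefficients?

H_1 ≅ Z^3.

We work with the vertex ordering A < B < D < E < F < G < J < L. The simplices of K, each written with vertices in increasing order, are:

  0-simplices (8): A, B, D, E, F, G, J, L
  1-simplices (15): AB, AE, AG, AJ, BD, BE, BF, BL, DE, DG, EF, FJ, FL, GL, JL
  2-simplices (5): ABE, BDE, BEF, BFL, FJL

so the chain groups are C_0 ≅ Z^8, C_1 ≅ Z^15, C_2 ≅ Z^5.

The boundary map ∂_1: C_1 → C_0 maps an edge to its endpoints' difference, ∂[p,q] = q − p. For instance
  ∂DG = G − D.
The resulting 8×15 matrix has rank 7, and its Smith normal form has invariant factors (1,1,1,1,1,1,1).

∂_2: C_2 → C_1 maps a triangle to the signed sum of its edges. For instance
  ∂BEF = EF − BF + BE,
  ∂BDE = DE − BE + BD.
The 15×5 boundary matrix has rank 5 and Smith normal form diag(1,1,1,1,1).

Reading off H_k = ker ∂_k / im ∂_{k+1}:

  H_1: rank ker ∂_1 − rank ∂_2 = (15 − 7) − 5 = 3, and the invariant factors of ∂_2 are all 1, so H_1 ≅ Z^3.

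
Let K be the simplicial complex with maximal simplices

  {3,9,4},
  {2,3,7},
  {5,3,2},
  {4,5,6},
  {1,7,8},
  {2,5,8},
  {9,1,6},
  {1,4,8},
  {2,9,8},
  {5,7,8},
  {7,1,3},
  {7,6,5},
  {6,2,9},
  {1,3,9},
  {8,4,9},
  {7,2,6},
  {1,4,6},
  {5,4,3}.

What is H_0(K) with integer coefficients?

H_0 ≅ Z.

Take the total order 1 < 2 < 3 < 4 < 5 < 6 < 7 < 8 < 9 on the vertex set. Then K (dimension 2) consists of the simplices:

  0-simplices (9): [1], [2], [3], [4], [5], [6], [7], [8], [9]
  1-simplices (27): (27 of them)
  2-simplices (18): [1,3,7], [1,3,9], [1,4,6], [1,4,8], [1,6,9], [1,7,8], [2,3,5], [2,3,7], [2,5,8], [2,6,7], [2,6,9], [2,8,9], [3,4,5], [3,4,9], [4,5,6], [4,8,9], [5,6,7], [5,7,8]

so the chain groups are C_0 ≅ Z^9, C_1 ≅ Z^27, C_2 ≅ Z^18.

∂_1: C_1 → C_0 is given by ∂[p,q] = [q] − [p].
This gives a 9×27 integer matrix of rank 8; reducing to Smith normal form yields diagonal entries (1,1,1,1,1,1,1,1).

Boundary ∂_2: C_2 → C_1 sends each 2-simplex [p,q,r] to [q,r] − [p,r] + [p,q]. For instance
  ∂[2,6,7] = [6,7] − [2,7] + [2,6],
  ∂[2,3,5] = [3,5] − [2,5] + [2,3].
The 27×18 boundary matrix has rank 18 and Smith normal form diag(1,1,1,1,1,1,1,1,1,1,1,1,1,1,1,1,1,2).

Now H_k = ker ∂_k / im ∂_{k+1}, so:

  H_0: rank C_0 − rank ∂_1 = 9 − 8 = 1, and the invariant factors of ∂_1 are all 1, so H_0 ≅ Z.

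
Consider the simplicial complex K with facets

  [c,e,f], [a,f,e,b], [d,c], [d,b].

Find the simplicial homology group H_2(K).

K has 6 vertices, 10 edges, 5 triangles, 1 3-simplex.
rank ∂_2 = 4, rank ∂_3 = 1 ⇒ b_2 = 5 − 4 − 1 = 0; all invariant factors of ∂_3 are 1 so no torsion. So H_2 = 0.

H_2 ≅ 0.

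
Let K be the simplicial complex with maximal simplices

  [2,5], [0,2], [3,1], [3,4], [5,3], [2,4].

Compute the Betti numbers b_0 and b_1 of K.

b_0 = 1, b_1 = 1.

We work with the vertex ordering 0 < 1 < 2 < 3 < 4 < 5. The simplices of K, each written with vertices in increasing order, are:

  0-simplices (6): [0], [1], [2], [3], [4], [5]
  1-simplices (6): [0,2], [1,3], [2,4], [2,5], [3,4], [3,5]

Hence C_0 ≅ Z^6, C_1 ≅ Z^6.

The boundary map ∂_1: C_1 → C_0 maps an edge to its endpoints' difference, ∂[p,q] = q − p.
The 6×6 boundary matrix has rank 5 and Smith normal form diag(1,1,1,1,1).

Reading off H_k = ker ∂_k / im ∂_{k+1}:

  H_0: rank C_0 − rank ∂_1 = 6 − 5 = 1, and the invariant factors of ∂_1 are all 1, so H_0 ≅ Z.
  H_1: rank ker ∂_1 − rank ∂_2 = (6 − 5) − 0 = 1, and there is no ∂_2, so H_1 ≅ Z.

As a check, the Euler characteristic is 6 − 6 = 0, which agrees with 1 − 1 = 0.

Hence the Betti numbers are b_0 = 1, b_1 = 1.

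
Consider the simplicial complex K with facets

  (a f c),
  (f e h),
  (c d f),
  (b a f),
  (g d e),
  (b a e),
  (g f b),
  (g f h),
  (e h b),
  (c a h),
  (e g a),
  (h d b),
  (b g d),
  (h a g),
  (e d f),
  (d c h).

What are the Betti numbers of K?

Take the total order a < b < c < d < e < f < g < h on the vertex set. Then K (dimension 2) consists of the simplices:

  0-simplices (8): a, b, c, d, e, f, g, h
  1-simplices (24): ab, ac, ae, af, ag, ah, bd, be, bf, bg, bh, cd, cf, ch, de, df, dg, dh, ef, eg, eh, fg, fh, gh
  2-simplices (16): abe, abf, acf, ach, aeg, agh, bdg, bdh, beh, bfg, cdf, cdh, def, deg, efh, fgh

so the chain groups are C_0 ≅ Z^8, C_1 ≅ Z^24, C_2 ≅ Z^16.

∂_1: C_1 → C_0 is given by ∂[p,q] = [q] − [p]. For instance
  ∂dg = g − d.
The 8×24 boundary matrix has rank 7 and Smith normal form diag(1,1,1,1,1,1,1).

The boundary map ∂_2: C_2 → C_1 acts by ∂[p,q,r] = [q,r] − [p,r] + [p,q]. For instance
  ∂agh = gh − ah + ag,
  ∂deg = eg − dg + de.
The resulting 24×16 matrix has rank 15, and its Smith normal form has invariant factors (1,1,1,1,1,1,1,1,1,1,1,1,1,1,1).

From H_k ≅ ker(∂_k) / im(∂_{k+1}) we obtain:

  H_0: rank C_0 − rank ∂_1 = 8 − 7 = 1, and the invariant factors of ∂_1 are all 1, so H_0 ≅ Z.
  H_1: rank ker ∂_1 − rank ∂_2 = (24 − 7) − 15 = 2, and the invariant factors of ∂_2 are all 1, so H_1 ≅ Z^2.
  H_2: rank ker ∂_2 − rank ∂_3 = (16 − 15) − 0 = 1, and there is no ∂_3, so H_2 ≅ Z.

Hence the Betti numbers are b_0 = 1, b_1 = 2, b_2 = 1.

b_0 = 1, b_1 = 2, b_2 = 1.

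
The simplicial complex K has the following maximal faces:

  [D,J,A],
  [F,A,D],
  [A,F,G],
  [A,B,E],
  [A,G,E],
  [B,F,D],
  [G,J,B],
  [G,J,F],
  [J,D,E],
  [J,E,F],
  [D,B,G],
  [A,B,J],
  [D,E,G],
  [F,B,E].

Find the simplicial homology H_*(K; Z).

Order the vertices as A < B < D < E < F < G < J. Listing each simplex with vertices in this order, K has dimension 2 with simplices:

  0-simplices (7): A, B, D, E, F, G, J
  1-simplices (21): AB, AD, AE, AF, AG, AJ, BD, BE, BF, BG, BJ, DE, DF, DG, DJ, EF, EG, EJ, FG, FJ, GJ
  2-simplices (14): ABE, ABJ, ADF, ADJ, AEG, AFG, BDF, BDG, BEF, BGJ, DEG, DEJ, EFJ, FGJ

giving chain groups C_0 ≅ Z^7, C_1 ≅ Z^21, C_2 ≅ Z^14.

∂_1: C_1 → C_0 sends each edge [p,q] (with p < q) to q − p. For instance
  ∂AG = G − A.
As a 7×21 matrix over Z this has rank 6, with invariant factors (1,1,1,1,1,1).

The boundary map ∂_2: C_2 → C_1 maps a triangle to the signed sum of its edges. For instance
  ∂AFG = FG − AG + AF,
  ∂ADF = DF − AF + AD.
This gives a 21×14 integer matrix of rank 13; reducing to Smith normal form yields diagonal entries (1,1,1,1,1,1,1,1,1,1,1,1,1).

From H_k ≅ ker(∂_k) / im(∂_{k+1}) we obtain:

  H_0: rank C_0 − rank ∂_1 = 7 − 6 = 1, and the invariant factors of ∂_1 are all 1, so H_0 = Z.
  H_1: rank ker ∂_1 − rank ∂_2 = (21 − 6) − 13 = 2, and the invariant factors of ∂_2 are all 1, so H_1 = Z^2.
  H_2: rank ker ∂_2 − rank ∂_3 = (14 − 13) − 0 = 1, and there is no ∂_3, so H_2 = Z.

H_0 = Z,  H_1 = Z^2,  H_2 = Z.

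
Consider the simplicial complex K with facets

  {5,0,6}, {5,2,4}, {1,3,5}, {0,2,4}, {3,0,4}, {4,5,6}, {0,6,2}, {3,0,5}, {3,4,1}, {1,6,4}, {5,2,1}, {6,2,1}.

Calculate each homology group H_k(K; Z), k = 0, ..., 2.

H_0 ≅ Z,  H_1 ≅ Z_2,  H_2 = 0.

Fix the vertex order 0 < 1 < 2 < 3 < 4 < 5 < 6 and write every simplex with vertices in increasing order. Then dim K = 2 and the simplices of K are:

  0-simplices (7): [0], [1], [2], [3], [4], [5], [6]
  1-simplices (18): [0,2], [0,3], [0,4], [0,5], [0,6], [1,2], [1,3], [1,4], [1,5], [1,6], [2,4], [2,5], [2,6], [3,4], [3,5], [4,5], [4,6], [5,6]
  2-simplices (12): [0,2,4], [0,2,6], [0,3,4], [0,3,5], [0,5,6], [1,2,5], [1,2,6], [1,3,4], [1,3,5], [1,4,6], [2,4,5], [4,5,6]

Hence C_0 ≅ Z^7, C_1 ≅ Z^18, C_2 ≅ Z^12.

Boundary ∂_1: C_1 → C_0 maps an edge to its endpoints' difference, ∂[p,q] = q − p. For instance
  ∂[4,6] = [6] − [4].
The 7×18 boundary matrix has rank 6 and Smith normal form diag(1,1,1,1,1,1).

Boundary ∂_2: C_2 → C_1 sends each 2-simplex [p,q,r] to [q,r] − [p,r] + [p,q]. For instance
  ∂[4,5,6] = [5,6] − [4,6] + [4,5],
  ∂[1,4,6] = [4,6] − [1,6] + [1,4].
As a 18×12 matrix over Z this has rank 12, with invariant factors (1,1,1,1,1,1,1,1,1,1,1,2).

Reading off H_k = ker ∂_k / im ∂_{k+1}:

  H_0: rank C_0 − rank ∂_1 = 7 − 6 = 1, and the invariant factors of ∂_1 are all 1, so H_0 ≅ Z.
  H_1: rank ker ∂_1 − rank ∂_2 = (18 − 6) − 12 = 0, and ∂_2 has invariant factor 2 > 1, so H_1 ≅ Z_2.
  H_2: rank ker ∂_2 − rank ∂_3 = (12 − 12) − 0 = 0, and there is no ∂_3, so H_2 ≅ 0.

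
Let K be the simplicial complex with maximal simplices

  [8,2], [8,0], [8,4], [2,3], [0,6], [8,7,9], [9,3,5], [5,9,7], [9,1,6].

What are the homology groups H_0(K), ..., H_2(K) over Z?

We work with the vertex ordering 0 < 1 < 2 < 3 < 4 < 5 < 6 < 7 < 8 < 9. The simplices of K, each written with vertices in increasing order, are:

  0-simplices (10): [0], [1], [2], [3], [4], [5], [6], [7], [8], [9]
  1-simplices (15): [0,6], [0,8], [1,6], [1,9], [2,3], [2,8], [3,5], [3,9], [4,8], [5,7], [5,9], [6,9], [7,8], [7,9], [8,9]
  2-simplices (4): [1,6,9], [3,5,9], [5,7,9], [7,8,9]

Hence C_0 ≅ Z^10, C_1 ≅ Z^15, C_2 ≅ Z^4.

Boundary ∂_1: C_1 → C_0 sends each edge [p,q] (with p < q) to q − p. For instance
  ∂[0,6] = [6] − [0].
This gives a 10×15 integer matrix of rank 9; reducing to Smith normal form yields diagonal entries (1,1,1,1,1,1,1,1,1).

Boundary ∂_2: C_2 → C_1 sends each 2-simplex [p,q,r] to [q,r] − [p,r] + [p,q]. For instance
  ∂[5,7,9] = [7,9] − [5,9] + [5,7],
  ∂[3,5,9] = [5,9] − [3,9] + [3,5].
The resulting 15×4 matrix has rank 4, and its Smith normal form has invariant factors (1,1,1,1).

Now H_k = ker ∂_k / im ∂_{k+1}, so:

  H_0: rank C_0 − rank ∂_1 = 10 − 9 = 1, and the invariant factors of ∂_1 are all 1, so H_0 = Z.
  H_1: rank ker ∂_1 − rank ∂_2 = (15 − 9) − 4 = 2, and the invariant factors of ∂_2 are all 1, so H_1 = Z^2.
  H_2: rank ker ∂_2 − rank ∂_3 = (4 − 4) − 0 = 0, and there is no ∂_3, so H_2 = 0.

As a check, the Euler characteristic is 10 − 15 + 4 = -1, which agrees with 1 − 2 + 0 = -1.

H_0 = Z,  H_1 = Z^2,  H_2 = 0.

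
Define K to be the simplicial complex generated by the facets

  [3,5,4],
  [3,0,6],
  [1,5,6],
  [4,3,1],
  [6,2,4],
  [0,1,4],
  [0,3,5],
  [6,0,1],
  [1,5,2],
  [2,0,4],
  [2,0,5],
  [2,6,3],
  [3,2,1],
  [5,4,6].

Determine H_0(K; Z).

Order the vertices as 0 < 1 < 2 < 3 < 4 < 5 < 6. Listing each simplex with vertices in this order, K has dimension 2 with simplices:

  0-simplices (7): [0], [1], [2], [3], [4], [5], [6]
  1-simplices (21): [0,1], [0,2], [0,3], [0,4], [0,5], [0,6], [1,2], [1,3], [1,4], [1,5], [1,6], [2,3], [2,4], [2,5], [2,6], [3,4], [3,5], [3,6], [4,5], [4,6], [5,6]
  2-simplices (14): [0,1,4], [0,1,6], [0,2,4], [0,2,5], [0,3,5], [0,3,6], [1,2,3], [1,2,5], [1,3,4], [1,5,6], [2,3,6], [2,4,6], [3,4,5], [4,5,6]

so the chain groups are C_0 ≅ Z^7, C_1 ≅ Z^21, C_2 ≅ Z^14.

∂_1: C_1 → C_0 maps an edge to its endpoints' difference, ∂[p,q] = q − p.
The 7×21 boundary matrix has rank 6 and Smith normal form diag(1,1,1,1,1,1).

∂_2: C_2 → C_1 maps a triangle to the signed sum of its edges. For instance
  ∂[2,3,6] = [3,6] − [2,6] + [2,3],
  ∂[0,1,6] = [1,6] − [0,6] + [0,1].
As a 21×14 matrix over Z this has rank 13, with invariant factors (1,1,1,1,1,1,1,1,1,1,1,1,1).

Computing H_k = (kernel of ∂_k) / (image of ∂_{k+1}):

  H_0: rank C_0 − rank ∂_1 = 7 − 6 = 1, and the invariant factors of ∂_1 are all 1, so H_0 ≅ Z.

(K is a triangulation of the torus T^2.)

H_0 = Z.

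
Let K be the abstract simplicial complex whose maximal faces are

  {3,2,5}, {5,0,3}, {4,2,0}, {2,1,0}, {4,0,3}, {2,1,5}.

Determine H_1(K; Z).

H_1 = Z.

Fix the vertex order 0 < 1 < 2 < 3 < 4 < 5 and write every simplex with vertices in increasing order. Then dim K = 2 and the simplices of K are:

  0-simplices (6): [0], [1], [2], [3], [4], [5]
  1-simplices (12): [0,1], [0,2], [0,3], [0,4], [0,5], [1,2], [1,5], [2,3], [2,4], [2,5], [3,4], [3,5]
  2-simplices (6): [0,1,2], [0,2,4], [0,3,4], [0,3,5], [1,2,5], [2,3,5]

giving chain groups C_0 ≅ Z^6, C_1 ≅ Z^12, C_2 ≅ Z^6.

Boundary ∂_1: C_1 → C_0 is given by ∂[p,q] = [q] − [p].
The resulting 6×12 matrix has rank 5, and its Smith normal form has invariant factors (1,1,1,1,1).

Boundary ∂_2: C_2 → C_1 maps a triangle to the signed sum of its edges. For instance
  ∂[0,3,4] = [3,4] − [0,4] + [0,3],
  ∂[0,2,4] = [2,4] − [0,4] + [0,2].
This gives a 12×6 integer matrix of rank 6; reducing to Smith normal form yields diagonal entries (1,1,1,1,1,1).

From H_k ≅ ker(∂_k) / im(∂_{k+1}) we obtain:

  H_1: rank ker ∂_1 − rank ∂_2 = (12 − 5) − 6 = 1, and the invariant factors of ∂_2 are all 1, so H_1 ≅ Z.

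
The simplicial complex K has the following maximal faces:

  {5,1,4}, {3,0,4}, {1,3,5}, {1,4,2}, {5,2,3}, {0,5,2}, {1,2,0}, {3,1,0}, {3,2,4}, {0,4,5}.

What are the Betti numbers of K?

Fix the vertex order 0 < 1 < 2 < 3 < 4 < 5 and write every simplex with vertices in increasing order. Then dim K = 2 and the simplices of K are:

  0-simplices (6): [0], [1], [2], [3], [4], [5]
  1-simplices (15): [0,1], [0,2], [0,3], [0,4], [0,5], [1,2], [1,3], [1,4], [1,5], [2,3], [2,4], [2,5], [3,4], [3,5], [4,5]
  2-simplices (10): [0,1,2], [0,1,3], [0,2,5], [0,3,4], [0,4,5], [1,2,4], [1,3,5], [1,4,5], [2,3,4], [2,3,5]

Hence C_0 ≅ Z^6, C_1 ≅ Z^15, C_2 ≅ Z^10.

The boundary map ∂_1: C_1 → C_0 sends each edge [p,q] (with p < q) to q − p. For instance
  ∂[0,2] = [2] − [0].
The 6×15 boundary matrix has rank 5 and Smith normal form diag(1,1,1,1,1).

∂_2: C_2 → C_1 maps a triangle to the signed sum of its edges. For instance
  ∂[0,1,3] = [1,3] − [0,3] + [0,1],
  ∂[2,3,4] = [3,4] − [2,4] + [2,3].
As a 15×10 matrix over Z this has rank 10, with invariant factors (1,1,1,1,1,1,1,1,1,2).

Reading off H_k = ker ∂_k / im ∂_{k+1}:

  H_0: rank C_0 − rank ∂_1 = 6 − 5 = 1, and the invariant factors of ∂_1 are all 1, so H_0 ≅ Z.
  H_1: rank ker ∂_1 − rank ∂_2 = (15 − 5) − 10 = 0, and ∂_2 has invariant factor 2 > 1, so H_1 ≅ Z/2Z.
  H_2: rank ker ∂_2 − rank ∂_3 = (10 − 10) − 0 = 0, and there is no ∂_3, so H_2 ≅ 0.

As a check, the Euler characteristic is 6 − 15 + 10 = 1, which agrees with 1 − 0 + 0 = 1.

Hence the Betti numbers are b_0 = 1, b_1 = 0, b_2 = 0.

b_0 = 1, b_1 = 0, b_2 = 0.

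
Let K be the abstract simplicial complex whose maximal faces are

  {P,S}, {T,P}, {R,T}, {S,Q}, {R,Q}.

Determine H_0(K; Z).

H_0 = Z.

Order the vertices as P < Q < R < S < T. Listing each simplex with vertices in this order, K has dimension 1 with simplices:

  0-simplices (5): P, Q, R, S, T
  1-simplices (5): PS, PT, QR, QS, RT

so the chain groups are C_0 ≅ Z^5, C_1 ≅ Z^5.

Boundary ∂_1: C_1 → C_0 is given by ∂[p,q] = [q] − [p]. For instance
  ∂QS = S − Q.
As a 5×5 matrix over Z this has rank 4, with invariant factors (1,1,1,1).

Now H_k = ker ∂_k / im ∂_{k+1}, so:

  H_0: rank C_0 − rank ∂_1 = 5 − 4 = 1, and the invariant factors of ∂_1 are all 1, so H_0 = Z.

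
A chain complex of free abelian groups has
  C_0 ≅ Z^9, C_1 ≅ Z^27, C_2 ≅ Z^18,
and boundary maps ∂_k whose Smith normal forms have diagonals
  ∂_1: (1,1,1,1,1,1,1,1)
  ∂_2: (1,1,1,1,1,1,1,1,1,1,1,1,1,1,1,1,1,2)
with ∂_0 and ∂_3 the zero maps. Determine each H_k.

H_0: b_0 = 9 − 0 − 8 = 1; torsion from ∂_1 factors > 1: none. So H_0 = Z.
H_1: b_1 = 27 − 8 − 18 = 1; torsion from ∂_2 factors > 1: [2]. So H_1 = Z ⊕ Z/2Z.
H_2: b_2 = 18 − 18 − 0 = 0; torsion from ∂_3 factors > 1: none. So H_2 = 0.

H_0 = Z,  H_1 = Z ⊕ Z/2Z,  H_2 = 0.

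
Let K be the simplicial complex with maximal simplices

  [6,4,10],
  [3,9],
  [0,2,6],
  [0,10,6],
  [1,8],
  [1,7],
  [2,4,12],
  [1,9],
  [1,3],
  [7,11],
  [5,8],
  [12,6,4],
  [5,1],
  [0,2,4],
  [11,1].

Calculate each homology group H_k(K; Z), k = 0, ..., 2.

Fix the vertex order 0 < 1 < 2 < 3 < 4 < 5 < 6 < 7 < 8 < 9 < 10 < 11 < 12 and write every simplex with vertices in increasing order. Then dim K = 2 and the simplices of K are:

  0-simplices (13): [0], [1], [2], [3], [4], [5], [6], [7], [8], [9], [10], [11], [12]
  1-simplices (21): [0,2], [0,4], [0,6], [0,10], [1,3], [1,5], [1,7], [1,8], [1,9], [1,11], [2,4], [2,6], [2,12], [3,9], [4,6], [4,10], [4,12], [5,8], [6,10], [6,12], [7,11]
  2-simplices (6): [0,2,4], [0,2,6], [0,6,10], [2,4,12], [4,6,10], [4,6,12]

Hence C_0 ≅ Z^13, C_1 ≅ Z^21, C_2 ≅ Z^6.

Boundary ∂_1: C_1 → C_0 sends each edge [p,q] (with p < q) to q − p.
The 13×21 boundary matrix has rank 11 and Smith normal form diag(1,1,1,1,1,1,1,1,1,1,1).

Boundary ∂_2: C_2 → C_1 acts by ∂[p,q,r] = [q,r] − [p,r] + [p,q]. For instance
  ∂[0,6,10] = [6,10] − [0,10] + [0,6],
  ∂[4,6,10] = [6,10] − [4,10] + [4,6].
This gives a 21×6 integer matrix of rank 6; reducing to Smith normal form yields diagonal entries (1,1,1,1,1,1).

Computing H_k = (kernel of ∂_k) / (image of ∂_{k+1}):

  H_0: rank C_0 − rank ∂_1 = 13 − 11 = 2, and the invariant factors of ∂_1 are all 1, so H_0 = Z^2.
  H_1: rank ker ∂_1 − rank ∂_2 = (21 − 11) − 6 = 4, and the invariant factors of ∂_2 are all 1, so H_1 = Z^4.
  H_2: rank ker ∂_2 − rank ∂_3 = (6 − 6) − 0 = 0, and there is no ∂_3, so H_2 = 0.

(K is a triangulation of the disjoint union of the cylinder S^1 x I and a wedge of 3 circles.)

H_0 = Z^2,  H_1 = Z^4,  H_2 = 0.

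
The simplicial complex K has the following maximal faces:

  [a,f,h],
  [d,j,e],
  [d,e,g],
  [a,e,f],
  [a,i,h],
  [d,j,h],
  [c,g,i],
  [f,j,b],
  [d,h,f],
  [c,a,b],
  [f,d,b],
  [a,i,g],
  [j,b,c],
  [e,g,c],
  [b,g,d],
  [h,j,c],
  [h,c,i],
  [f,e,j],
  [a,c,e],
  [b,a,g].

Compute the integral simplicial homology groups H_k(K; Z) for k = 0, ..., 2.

Fix the vertex order a < b < c < d < e < f < g < h < i < j and write every simplex with vertices in increasing order. Then dim K = 2 and the simplices of K are:

  0-simplices (10): a, b, c, d, e, f, g, h, i, j
  1-simplices (30): ab, ac, ae, af, ag, ah, ai, bc, bd, bf, bg, bj, ce, cg, ch, ci, cj, de, df, dg, dh, dj, ef, eg, ej, fh, fj, gi, hi, hj
  2-simplices (20): abc, abg, ace, aef, afh, agi, ahi, bcj, bdf, bdg, bfj, ceg, cgi, chi, chj, deg, dej, dfh, dhj, efj

giving chain groups C_0 ≅ Z^10, C_1 ≅ Z^30, C_2 ≅ Z^20.

∂_1: C_1 → C_0 is given by ∂[p,q] = [q] − [p]. For instance
  ∂fj = j − f.
As a 10×30 matrix over Z this has rank 9, with invariant factors (1,1,1,1,1,1,1,1,1).

The boundary map ∂_2: C_2 → C_1 maps a triangle to the signed sum of its edges. For instance
  ∂ceg = eg − cg + ce,
  ∂dfh = fh − dh + df.
This gives a 30×20 integer matrix of rank 20; reducing to Smith normal form yields diagonal entries (1,1,1,1,1,1,1,1,1,1,1,1,1,1,1,1,1,1,1,2).

From H_k ≅ ker(∂_k) / im(∂_{k+1}) we obtain:

  H_0: rank C_0 − rank ∂_1 = 10 − 9 = 1, and the invariant factors of ∂_1 are all 1, so H_0 = Z.
  H_1: rank ker ∂_1 − rank ∂_2 = (30 − 9) − 20 = 1, and ∂_2 has invariant factor 2 > 1, so H_1 = Z ⊕ Z/2.
  H_2: rank ker ∂_2 − rank ∂_3 = (20 − 20) − 0 = 0, and there is no ∂_3, so H_2 = 0.

H_0 ≅ Z,  H_1 ≅ Z ⊕ Z/2,  H_2 = 0.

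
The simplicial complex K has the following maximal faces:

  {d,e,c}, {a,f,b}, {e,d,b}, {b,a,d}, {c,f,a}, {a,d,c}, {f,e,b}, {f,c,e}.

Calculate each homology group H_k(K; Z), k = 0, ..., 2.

Take the total order a < b < c < d < e < f on the vertex set. Then K (dimension 2) consists of the simplices:

  0-simplices (6): a, b, c, d, e, f
  1-simplices (12): ab, ac, ad, af, bd, be, bf, cd, ce, cf, de, ef
  2-simplices (8): abd, abf, acd, acf, bde, bef, cde, cef

Hence C_0 ≅ Z^6, C_1 ≅ Z^12, C_2 ≅ Z^8.

Boundary ∂_1: C_1 → C_0 is given by ∂[p,q] = [q] − [p].
As a 6×12 matrix over Z this has rank 5, with invariant factors (1,1,1,1,1).

The boundary map ∂_2: C_2 → C_1 maps a triangle to the signed sum of its edges. For instance
  ∂abd = bd − ad + ab,
  ∂bef = ef − bf + be.
The 12×8 boundary matrix has rank 7 and Smith normal form diag(1,1,1,1,1,1,1).

From H_k ≅ ker(∂_k) / im(∂_{k+1}) we obtain:

  H_0: rank C_0 − rank ∂_1 = 6 − 5 = 1, and the invariant factors of ∂_1 are all 1, so H_0 = Z.
  H_1: rank ker ∂_1 − rank ∂_2 = (12 − 5) − 7 = 0, and the invariant factors of ∂_2 are all 1, so H_1 = 0.
  H_2: rank ker ∂_2 − rank ∂_3 = (8 − 7) − 0 = 1, and there is no ∂_3, so H_2 = Z.

As a check, the Euler characteristic is 6 − 12 + 8 = 2, which agrees with 1 − 0 + 1 = 2.
(K is a triangulation of the 2-sphere S^2.)

H_0 = Z,  H_1 = 0,  H_2 = Z.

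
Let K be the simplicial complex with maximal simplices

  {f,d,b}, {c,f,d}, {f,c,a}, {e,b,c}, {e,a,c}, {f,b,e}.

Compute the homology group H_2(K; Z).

H_2 = 0.

Fix the vertex order a < b < c < d < e < f and write every simplex with vertices in increasing order. Then dim K = 2 and the simplices of K are:

  0-simplices (6): a, b, c, d, e, f
  1-simplices (12): ac, ae, af, bc, bd, be, bf, cd, ce, cf, df, ef
  2-simplices (6): ace, acf, bce, bdf, bef, cdf

Hence C_0 ≅ Z^6, C_1 ≅ Z^12, C_2 ≅ Z^6.

The boundary map ∂_1: C_1 → C_0 sends each edge [p,q] (with p < q) to q − p. For instance
  ∂ce = e − c.
The resulting 6×12 matrix has rank 5, and its Smith normal form has invariant factors (1,1,1,1,1).

∂_2: C_2 → C_1 sends each 2-simplex [p,q,r] to [q,r] − [p,r] + [p,q]. For instance
  ∂acf = cf − af + ac,
  ∂cdf = df − cf + cd.
This gives a 12×6 integer matrix of rank 6; reducing to Smith normal form yields diagonal entries (1,1,1,1,1,1).

From H_k ≅ ker(∂_k) / im(∂_{k+1}) we obtain:

  H_2: rank ker ∂_2 − rank ∂_3 = (6 − 6) − 0 = 0, and there is no ∂_3, so H_2 = 0.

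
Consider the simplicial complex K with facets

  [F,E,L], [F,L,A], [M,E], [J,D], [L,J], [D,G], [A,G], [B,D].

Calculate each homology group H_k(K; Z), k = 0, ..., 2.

H_0 ≅ Z,  H_1 ≅ Z,  H_2 = 0.

Order the vertices as A < B < D < E < F < G < J < L < M. Listing each simplex with vertices in this order, K has dimension 2 with simplices:

  0-simplices (9): A, B, D, E, F, G, J, L, M
  1-simplices (11): AF, AG, AL, BD, DG, DJ, EF, EL, EM, FL, JL
  2-simplices (2): AFL, EFL

so the chain groups are C_0 ≅ Z^9, C_1 ≅ Z^11, C_2 ≅ Z^2.

Boundary ∂_1: C_1 → C_0 maps an edge to its endpoints' difference, ∂[p,q] = q − p.
The 9×11 boundary matrix has rank 8 and Smith normal form diag(1,1,1,1,1,1,1,1).

∂_2: C_2 → C_1 sends each 2-simplex [p,q,r] to [q,r] − [p,r] + [p,q]. For instance
  ∂EFL = FL − EL + EF,
  ∂AFL = FL − AL + AF.
The resulting 11×2 matrix has rank 2, and its Smith normal form has invariant factors (1,1).

From H_k ≅ ker(∂_k) / im(∂_{k+1}) we obtain:

  H_0: rank C_0 − rank ∂_1 = 9 − 8 = 1, and the invariant factors of ∂_1 are all 1, so H_0 ≅ Z.
  H_1: rank ker ∂_1 − rank ∂_2 = (11 − 8) − 2 = 1, and the invariant factors of ∂_2 are all 1, so H_1 ≅ Z.
  H_2: rank ker ∂_2 − rank ∂_3 = (2 − 2) − 0 = 0, and there is no ∂_3, so H_2 ≅ 0.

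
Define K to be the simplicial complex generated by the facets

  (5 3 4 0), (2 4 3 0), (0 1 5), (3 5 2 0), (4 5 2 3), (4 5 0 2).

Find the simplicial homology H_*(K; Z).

H_0 ≅ Z,  H_1 = 0,  H_2 = 0,  H_3 ≅ Z.

Take the total order 0 < 1 < 2 < 3 < 4 < 5 on the vertex set. Then K (dimension 3) consists of the simplices:

  0-simplices (6): [0], [1], [2], [3], [4], [5]
  1-simplices (12): [0,1], [0,2], [0,3], [0,4], [0,5], [1,5], [2,3], [2,4], [2,5], [3,4], [3,5], [4,5]
  2-simplices (11): [0,1,5], [0,2,3], [0,2,4], [0,2,5], [0,3,4], [0,3,5], [0,4,5], [2,3,4], [2,3,5], [2,4,5], [3,4,5]
  3-simplices (5): [0,2,3,4], [0,2,3,5], [0,2,4,5], [0,3,4,5], [2,3,4,5]

so the chain groups are C_0 ≅ Z^6, C_1 ≅ Z^12, C_2 ≅ Z^11, C_3 ≅ Z^5.

The boundary map ∂_1: C_1 → C_0 sends each edge [p,q] (with p < q) to q − p. For instance
  ∂[0,4] = [4] − [0].
This gives a 6×12 integer matrix of rank 5; reducing to Smith normal form yields diagonal entries (1,1,1,1,1).

∂_2: C_2 → C_1 maps a triangle to the signed sum of its edges. For instance
  ∂[0,3,5] = [3,5] − [0,5] + [0,3],
  ∂[0,2,4] = [2,4] − [0,4] + [0,2].
The 12×11 boundary matrix has rank 7 and Smith normal form diag(1,1,1,1,1,1,1).

Boundary ∂_3: C_3 → C_2 sends each 3-simplex σ to the alternating sum Σ_i (−1)^i (σ with its i-th vertex removed). For instance
  ∂[0,3,4,5] = [3,4,5] − [0,4,5] + [0,3,5] − [0,3,4],
  ∂[0,2,4,5] = [2,4,5] − [0,4,5] + [0,2,5] − [0,2,4].
This gives a 11×5 integer matrix of rank 4; reducing to Smith normal form yields diagonal entries (1,1,1,1).

Now H_k = ker ∂_k / im ∂_{k+1}, so:

  H_0: rank C_0 − rank ∂_1 = 6 − 5 = 1, and the invariant factors of ∂_1 are all 1, so H_0 ≅ Z.
  H_1: rank ker ∂_1 − rank ∂_2 = (12 − 5) − 7 = 0, and the invariant factors of ∂_2 are all 1, so H_1 ≅ 0.
  H_2: rank ker ∂_2 − rank ∂_3 = (11 − 7) − 4 = 0, and the invariant factors of ∂_3 are all 1, so H_2 ≅ 0.
  H_3: rank ker ∂_3 − rank ∂_4 = (5 − 4) − 0 = 1, and there is no ∂_4, so H_3 ≅ Z.

As a check, the Euler characteristic is 6 − 12 + 11 − 5 = 0, which agrees with 1 − 0 + 0 − 1 = 0.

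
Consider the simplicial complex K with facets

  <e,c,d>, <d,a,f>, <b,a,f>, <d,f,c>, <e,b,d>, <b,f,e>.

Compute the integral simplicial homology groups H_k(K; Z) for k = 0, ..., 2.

We work with the vertex ordering a < b < c < d < e < f. The simplices of K, each written with vertices in increasing order, are:

  0-simplices (6): a, b, c, d, e, f
  1-simplices (12): ab, ad, af, bd, be, bf, cd, ce, cf, de, df, ef
  2-simplices (6): abf, adf, bde, bef, cde, cdf

Hence C_0 ≅ Z^6, C_1 ≅ Z^12, C_2 ≅ Z^6.

∂_1: C_1 → C_0 sends each edge [p,q] (with p < q) to q − p.
The 6×12 boundary matrix has rank 5 and Smith normal form diag(1,1,1,1,1).

Boundary ∂_2: C_2 → C_1 acts by ∂[p,q,r] = [q,r] − [p,r] + [p,q]. For instance
  ∂abf = bf − af + ab,
  ∂cdf = df − cf + cd.
The 12×6 boundary matrix has rank 6 and Smith normal form diag(1,1,1,1,1,1).

From H_k ≅ ker(∂_k) / im(∂_{k+1}) we obtain:

  H_0: rank C_0 − rank ∂_1 = 6 − 5 = 1, and the invariant factors of ∂_1 are all 1, so H_0 = Z.
  H_1: rank ker ∂_1 − rank ∂_2 = (12 − 5) − 6 = 1, and the invariant factors of ∂_2 are all 1, so H_1 = Z.
  H_2: rank ker ∂_2 − rank ∂_3 = (6 − 6) − 0 = 0, and there is no ∂_3, so H_2 = 0.

As a check, the Euler characteristic is 6 − 12 + 6 = 0, which agrees with 1 − 1 + 0 = 0.

H_0 = Z,  H_1 = Z,  H_2 = 0.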